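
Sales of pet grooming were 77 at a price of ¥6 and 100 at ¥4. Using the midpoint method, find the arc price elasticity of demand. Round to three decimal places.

-0.650

ΔQ = 100 − 77 = 23; ΔP = 4 − 6 = -2.
Midpoints: P̄ = 5.00, Q̄ = 88.5.
ε = (ΔQ/ΔP)(P̄/Q̄) = (23/-2)(5.00/88.5).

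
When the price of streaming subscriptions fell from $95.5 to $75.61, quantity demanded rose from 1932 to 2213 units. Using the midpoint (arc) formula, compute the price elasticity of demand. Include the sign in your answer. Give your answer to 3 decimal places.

-0.583

ΔQ = 2213 − 1932 = 281; ΔP = 75.61 − 95.5 = -19.89.
Midpoints: P̄ = 85.56, Q̄ = 2072.5.
ε = (ΔQ/ΔP)(P̄/Q̄) = (281/-19.89)(85.56/2072.5).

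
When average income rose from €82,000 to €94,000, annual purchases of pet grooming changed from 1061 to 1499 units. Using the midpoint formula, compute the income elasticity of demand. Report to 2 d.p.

ΔQ = 438, ΔI = 12000. Midpoints: Ī = 88,000, Q̄ = 1280.0.
ε_I = (ΔQ/ΔI)(Ī/Q̄) = (438/12000)(88000/1280.0).
ε_I > 0, so the good is normal.

2.51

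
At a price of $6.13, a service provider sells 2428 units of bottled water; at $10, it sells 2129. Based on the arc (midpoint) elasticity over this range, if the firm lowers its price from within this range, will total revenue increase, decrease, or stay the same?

decrease

Arc ε = (-299/3.87)(8.06/2278.5) ≈ -0.273.
|ε| = 0.27 < 1, so demand is inelastic. A price cut therefore reduces total revenue.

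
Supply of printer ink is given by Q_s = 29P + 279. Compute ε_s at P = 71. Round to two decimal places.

0.88

At P = 71, Q_s = 2338.
dQ_s/dP = 29.
ε_s = (dQ_s/dP)(P/Q_s) = (29)(71/2338).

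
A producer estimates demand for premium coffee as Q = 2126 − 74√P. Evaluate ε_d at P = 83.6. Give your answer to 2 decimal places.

-0.23

At P = 83.6, Q = 1449.396.
dQ/dP = −74/(2√P) = -4.047.
ε = (dQ/dP)(P/Q) = (-4.047)(83.6/1449.396).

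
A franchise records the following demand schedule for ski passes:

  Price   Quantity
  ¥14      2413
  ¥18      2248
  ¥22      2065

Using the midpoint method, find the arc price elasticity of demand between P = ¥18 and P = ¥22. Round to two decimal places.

At P = 18, Q = 2248; at P = 22, Q = 2065.
ΔQ = -183, ΔP = 4. Midpoints: P̄ = 20.00, Q̄ = 2156.5.
ε = (ΔQ/ΔP)(P̄/Q̄) = (-183/4)(20.00/2156.5).

-0.42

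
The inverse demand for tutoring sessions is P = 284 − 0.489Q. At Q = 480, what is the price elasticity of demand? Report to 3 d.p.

At Q = 480, P = 284 − 0.489(480) = 49.28.
dP/dQ = −0.489, so dQ/dP = 1/(−0.489) = -2.045.
ε = (dQ/dP)(P/Q) = (-2.045)(49.28/480).

-0.210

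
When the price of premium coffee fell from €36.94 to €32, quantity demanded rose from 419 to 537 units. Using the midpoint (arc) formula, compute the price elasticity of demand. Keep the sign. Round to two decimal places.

ΔQ = 537 − 419 = 118; ΔP = 32 − 36.94 = -4.94.
Midpoints: P̄ = 34.47, Q̄ = 478.0.
ε = (ΔQ/ΔP)(P̄/Q̄) = (118/-4.94)(34.47/478.0).

-1.72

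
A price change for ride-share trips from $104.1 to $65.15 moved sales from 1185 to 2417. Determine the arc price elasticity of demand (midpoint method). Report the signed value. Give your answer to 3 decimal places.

-1.486

ΔQ = 2417 − 1185 = 1232; ΔP = 65.15 − 104.1 = -38.95.
Midpoints: P̄ = 84.62, Q̄ = 1801.0.
ε = (ΔQ/ΔP)(P̄/Q̄) = (1232/-38.95)(84.62/1801.0).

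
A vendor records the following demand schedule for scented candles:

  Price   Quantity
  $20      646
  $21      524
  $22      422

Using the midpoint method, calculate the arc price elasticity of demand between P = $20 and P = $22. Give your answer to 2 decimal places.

-4.40

At P = 20, Q = 646; at P = 22, Q = 422.
ΔQ = -224, ΔP = 2. Midpoints: P̄ = 21.00, Q̄ = 534.0.
ε = (ΔQ/ΔP)(P̄/Q̄) = (-224/2)(21.00/534.0).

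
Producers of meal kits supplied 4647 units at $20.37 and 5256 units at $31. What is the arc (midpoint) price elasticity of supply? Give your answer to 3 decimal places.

ΔQ = 5256 − 4647 = 609; ΔP = 31 − 20.37 = 10.63.
Midpoints: P̄ = 25.69, Q̄ = 4951.5.
ε_s = (ΔQ/ΔP)(P̄/Q̄) = (609/10.63)(25.69/4951.5).

0.297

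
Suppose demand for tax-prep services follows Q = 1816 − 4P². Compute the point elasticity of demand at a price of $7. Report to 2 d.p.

At P = 7, Q = 1620.
dQ/dP = −8P = -56.
ε = (dQ/dP)(P/Q) = (-56)(7/1620).
|ε| < 1, so demand is inelastic at this price.

-0.24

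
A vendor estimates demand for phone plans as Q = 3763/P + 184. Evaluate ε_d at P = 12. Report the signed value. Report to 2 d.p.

At P = 12, Q = 497.583.
dQ/dP = −3763/P² = -26.132.
ε = (dQ/dP)(P/Q) = (-26.132)(12/497.583).

-0.63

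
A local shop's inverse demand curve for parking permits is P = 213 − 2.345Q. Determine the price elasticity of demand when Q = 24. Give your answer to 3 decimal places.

-2.785

At Q = 24, P = 213 − 2.345(24) = 156.72.
dP/dQ = −2.345, so dQ/dP = 1/(−2.345) = -0.426.
ε = (dQ/dP)(P/Q) = (-0.426)(156.72/24).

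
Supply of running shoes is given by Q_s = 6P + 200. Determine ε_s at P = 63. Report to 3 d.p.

0.654

At P = 63, Q_s = 578.
dQ_s/dP = 6.
ε_s = (dQ_s/dP)(P/Q_s) = (6)(63/578).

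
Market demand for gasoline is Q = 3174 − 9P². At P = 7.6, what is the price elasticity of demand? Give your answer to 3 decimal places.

-0.392

At P = 7.6, Q = 2654.160.
dQ/dP = −18P = -136.800.
ε = (dQ/dP)(P/Q) = (-136.800)(7.6/2654.160).
|ε| < 1, so demand is inelastic at this price.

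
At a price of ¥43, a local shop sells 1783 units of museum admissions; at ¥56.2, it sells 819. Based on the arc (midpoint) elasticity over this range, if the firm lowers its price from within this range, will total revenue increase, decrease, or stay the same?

Arc ε = (-964/13.2)(49.60/1301.0) ≈ -2.784.
|ε| = 2.78 > 1, so demand is elastic. A price cut therefore raises total revenue.

increase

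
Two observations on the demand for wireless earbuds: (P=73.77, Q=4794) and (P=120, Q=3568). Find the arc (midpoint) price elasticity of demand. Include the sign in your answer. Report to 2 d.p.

-0.61

ΔQ = 3568 − 4794 = -1226; ΔP = 120 − 73.77 = 46.23.
Midpoints: P̄ = 96.88, Q̄ = 4181.0.
ε = (ΔQ/ΔP)(P̄/Q̄) = (-1226/46.23)(96.88/4181.0).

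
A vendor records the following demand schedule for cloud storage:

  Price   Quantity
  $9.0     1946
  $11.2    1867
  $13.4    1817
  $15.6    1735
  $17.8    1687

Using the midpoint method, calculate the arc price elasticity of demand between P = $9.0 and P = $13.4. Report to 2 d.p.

At P = 9.0, Q = 1946; at P = 13.4, Q = 1817.
ΔQ = -129, ΔP = 4.4. Midpoints: P̄ = 11.20, Q̄ = 1881.5.
ε = (ΔQ/ΔP)(P̄/Q̄) = (-129/4.4)(11.20/1881.5).

-0.17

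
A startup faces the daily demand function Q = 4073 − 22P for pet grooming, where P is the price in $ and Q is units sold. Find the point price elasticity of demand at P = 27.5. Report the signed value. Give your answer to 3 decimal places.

At P = 27.5, Q = 3468.
dQ/dP = −22.
ε = (dQ/dP)(P/Q) = (-22)(27.5/3468).

-0.174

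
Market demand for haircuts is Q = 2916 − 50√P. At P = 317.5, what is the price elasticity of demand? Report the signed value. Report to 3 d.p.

-0.220

At P = 317.5, Q = 2025.074.
dQ/dP = −50/(2√P) = -1.403.
ε = (dQ/dP)(P/Q) = (-1.403)(317.5/2025.074).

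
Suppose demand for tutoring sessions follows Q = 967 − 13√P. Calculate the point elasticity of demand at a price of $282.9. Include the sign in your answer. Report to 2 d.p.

-0.15

At P = 282.9, Q = 748.345.
dQ/dP = −13/(2√P) = -0.386.
ε = (dQ/dP)(P/Q) = (-0.386)(282.9/748.345).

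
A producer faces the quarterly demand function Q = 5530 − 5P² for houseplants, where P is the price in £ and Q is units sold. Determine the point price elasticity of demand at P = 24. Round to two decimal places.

-2.17

At P = 24, Q = 2650.
dQ/dP = −10P = -240.
ε = (dQ/dP)(P/Q) = (-240)(24/2650).
|ε| > 1, so demand is elastic at this price.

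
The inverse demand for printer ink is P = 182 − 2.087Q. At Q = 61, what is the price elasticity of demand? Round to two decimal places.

At Q = 61, P = 182 − 2.087(61) = 54.69.
dP/dQ = −2.087, so dQ/dP = 1/(−2.087) = -0.479.
ε = (dQ/dP)(P/Q) = (-0.479)(54.69/61).

-0.43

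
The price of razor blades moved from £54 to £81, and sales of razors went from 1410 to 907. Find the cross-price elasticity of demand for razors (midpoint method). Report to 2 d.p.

-1.09

ΔQ_x = 907 − 1410 = -503; ΔP_y = 81 − 54 = 27.
Midpoints: P̄_y = 67.50, Q̄_x = 1158.5.
ε_xy = (ΔQ_x/ΔP_y)(P̄_y/Q̄_x) = (-503/27)(67.50/1158.5).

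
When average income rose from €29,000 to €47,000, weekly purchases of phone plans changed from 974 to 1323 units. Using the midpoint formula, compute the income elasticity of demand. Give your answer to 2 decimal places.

ΔQ = 349, ΔI = 18000. Midpoints: Ī = 38,000, Q̄ = 1148.5.
ε_I = (ΔQ/ΔI)(Ī/Q̄) = (349/18000)(38000/1148.5).

0.64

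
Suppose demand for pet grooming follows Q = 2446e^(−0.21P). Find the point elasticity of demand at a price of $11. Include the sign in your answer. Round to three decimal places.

-2.310

At P = 11, Q = 242.793.
dQ/dP = −0.21·2446e^(−0.21P) = −0.21Q = -50.987.
ε = (dQ/dP)(P/Q) = (-50.987)(11/242.793).
|ε| > 1, so demand is elastic at this price.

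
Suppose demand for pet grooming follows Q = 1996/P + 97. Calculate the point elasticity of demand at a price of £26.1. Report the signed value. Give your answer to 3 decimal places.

-0.441

At P = 26.1, Q = 173.475.
dQ/dP = −1996/P² = -2.930.
ε = (dQ/dP)(P/Q) = (-2.930)(26.1/173.475).
|ε| < 1, so demand is inelastic at this price.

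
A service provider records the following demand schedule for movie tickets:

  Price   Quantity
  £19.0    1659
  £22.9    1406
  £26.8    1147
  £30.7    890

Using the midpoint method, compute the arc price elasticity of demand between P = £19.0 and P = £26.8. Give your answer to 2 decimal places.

At P = 19.0, Q = 1659; at P = 26.8, Q = 1147.
ΔQ = -512, ΔP = 7.8. Midpoints: P̄ = 22.90, Q̄ = 1403.0.
ε = (ΔQ/ΔP)(P̄/Q̄) = (-512/7.8)(22.90/1403.0).

-1.07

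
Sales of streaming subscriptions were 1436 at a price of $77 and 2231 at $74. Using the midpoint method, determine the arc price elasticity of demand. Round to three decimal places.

-10.912

ΔQ = 2231 − 1436 = 795; ΔP = 74 − 77 = -3.
Midpoints: P̄ = 75.50, Q̄ = 1833.5.
ε = (ΔQ/ΔP)(P̄/Q̄) = (795/-3)(75.50/1833.5).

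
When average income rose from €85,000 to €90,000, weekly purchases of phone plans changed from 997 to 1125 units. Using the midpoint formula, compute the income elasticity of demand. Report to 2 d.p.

ΔQ = 128, ΔI = 5000. Midpoints: Ī = 87,500, Q̄ = 1061.0.
ε_I = (ΔQ/ΔI)(Ī/Q̄) = (128/5000)(87500/1061.0).
ε_I > 0, so the good is normal.

2.11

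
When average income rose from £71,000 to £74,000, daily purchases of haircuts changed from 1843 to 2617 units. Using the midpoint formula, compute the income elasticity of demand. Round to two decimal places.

8.39

ΔQ = 774, ΔI = 3000. Midpoints: Ī = 72,500, Q̄ = 2230.0.
ε_I = (ΔQ/ΔI)(Ī/Q̄) = (774/3000)(72500/2230.0).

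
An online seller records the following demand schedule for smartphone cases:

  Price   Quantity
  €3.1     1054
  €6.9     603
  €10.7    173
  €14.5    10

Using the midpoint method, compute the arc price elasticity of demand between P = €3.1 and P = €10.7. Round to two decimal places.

At P = 3.1, Q = 1054; at P = 10.7, Q = 173.
ΔQ = -881, ΔP = 7.6. Midpoints: P̄ = 6.90, Q̄ = 613.5.
ε = (ΔQ/ΔP)(P̄/Q̄) = (-881/7.6)(6.90/613.5).

-1.30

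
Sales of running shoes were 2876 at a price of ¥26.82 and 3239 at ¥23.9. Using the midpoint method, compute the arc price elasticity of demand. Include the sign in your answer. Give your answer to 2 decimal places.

-1.03

ΔQ = 3239 − 2876 = 363; ΔP = 23.9 − 26.82 = -2.92.
Midpoints: P̄ = 25.36, Q̄ = 3057.5.
ε = (ΔQ/ΔP)(P̄/Q̄) = (363/-2.92)(25.36/3057.5).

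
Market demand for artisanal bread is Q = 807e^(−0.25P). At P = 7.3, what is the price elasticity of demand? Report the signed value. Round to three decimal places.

At P = 7.3, Q = 130.103.
dQ/dP = −0.25·807e^(−0.25P) = −0.25Q = -32.526.
ε = (dQ/dP)(P/Q) = (-32.526)(7.3/130.103).
|ε| > 1, so demand is elastic at this price.

-1.825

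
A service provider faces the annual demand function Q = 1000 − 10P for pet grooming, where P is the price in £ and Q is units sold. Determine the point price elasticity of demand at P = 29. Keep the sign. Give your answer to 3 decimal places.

-0.408

At P = 29, Q = 710.
dQ/dP = −10.
ε = (dQ/dP)(P/Q) = (-10)(29/710).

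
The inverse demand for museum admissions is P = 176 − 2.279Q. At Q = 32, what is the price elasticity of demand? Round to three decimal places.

At Q = 32, P = 176 − 2.279(32) = 103.07.
dP/dQ = −2.279, so dQ/dP = 1/(−2.279) = -0.439.
ε = (dQ/dP)(P/Q) = (-0.439)(103.07/32).

-1.413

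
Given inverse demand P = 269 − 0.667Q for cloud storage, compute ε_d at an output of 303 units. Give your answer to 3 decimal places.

At Q = 303, P = 269 − 0.667(303) = 66.90.
dP/dQ = −0.667, so dQ/dP = 1/(−0.667) = -1.499.
ε = (dQ/dP)(P/Q) = (-1.499)(66.90/303).

-0.331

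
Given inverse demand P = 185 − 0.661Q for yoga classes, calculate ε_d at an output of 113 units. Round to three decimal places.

At Q = 113, P = 185 − 0.661(113) = 110.31.
dP/dQ = −0.661, so dQ/dP = 1/(−0.661) = -1.513.
ε = (dQ/dP)(P/Q) = (-1.513)(110.31/113).

-1.477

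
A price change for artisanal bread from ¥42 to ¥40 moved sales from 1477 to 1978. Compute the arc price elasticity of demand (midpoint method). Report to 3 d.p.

-5.945

ΔQ = 1978 − 1477 = 501; ΔP = 40 − 42 = -2.
Midpoints: P̄ = 41.00, Q̄ = 1727.5.
ε = (ΔQ/ΔP)(P̄/Q̄) = (501/-2)(41.00/1727.5).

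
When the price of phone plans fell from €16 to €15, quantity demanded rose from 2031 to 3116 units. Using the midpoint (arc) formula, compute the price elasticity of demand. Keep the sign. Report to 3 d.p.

-6.535

ΔQ = 3116 − 2031 = 1085; ΔP = 15 − 16 = -1.
Midpoints: P̄ = 15.50, Q̄ = 2573.5.
ε = (ΔQ/ΔP)(P̄/Q̄) = (1085/-1)(15.50/2573.5).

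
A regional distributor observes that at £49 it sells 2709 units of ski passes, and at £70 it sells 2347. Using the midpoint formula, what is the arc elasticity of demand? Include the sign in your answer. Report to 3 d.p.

-0.406

ΔQ = 2347 − 2709 = -362; ΔP = 70 − 49 = 21.
Midpoints: P̄ = 59.50, Q̄ = 2528.0.
ε = (ΔQ/ΔP)(P̄/Q̄) = (-362/21)(59.50/2528.0).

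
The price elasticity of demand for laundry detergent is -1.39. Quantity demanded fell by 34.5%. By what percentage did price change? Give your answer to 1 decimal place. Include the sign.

%ΔP ≈ %ΔQ / ε = (-34.5%)/(-1.39) = 24.82%.

24.8%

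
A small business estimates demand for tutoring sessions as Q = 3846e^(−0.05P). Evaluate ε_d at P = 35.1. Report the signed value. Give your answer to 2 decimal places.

-1.76

At P = 35.1, Q = 665.001.
dQ/dP = −0.05·3846e^(−0.05P) = −0.05Q = -33.250.
ε = (dQ/dP)(P/Q) = (-33.250)(35.1/665.001).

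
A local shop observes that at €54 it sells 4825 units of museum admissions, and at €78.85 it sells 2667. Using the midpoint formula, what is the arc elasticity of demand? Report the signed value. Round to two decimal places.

-1.54

ΔQ = 2667 − 4825 = -2158; ΔP = 78.85 − 54 = 24.85.
Midpoints: P̄ = 66.42, Q̄ = 3746.0.
ε = (ΔQ/ΔP)(P̄/Q̄) = (-2158/24.85)(66.42/3746.0).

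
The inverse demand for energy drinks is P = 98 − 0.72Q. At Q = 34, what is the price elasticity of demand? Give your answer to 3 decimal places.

At Q = 34, P = 98 − 0.72(34) = 73.52.
dP/dQ = −0.72, so dQ/dP = 1/(−0.72) = -1.389.
ε = (dQ/dP)(P/Q) = (-1.389)(73.52/34).

-3.003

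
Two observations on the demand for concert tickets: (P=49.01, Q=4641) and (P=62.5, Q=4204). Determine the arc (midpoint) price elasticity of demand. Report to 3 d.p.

-0.408

ΔQ = 4204 − 4641 = -437; ΔP = 62.5 − 49.01 = 13.49.
Midpoints: P̄ = 55.75, Q̄ = 4422.5.
ε = (ΔQ/ΔP)(P̄/Q̄) = (-437/13.49)(55.75/4422.5).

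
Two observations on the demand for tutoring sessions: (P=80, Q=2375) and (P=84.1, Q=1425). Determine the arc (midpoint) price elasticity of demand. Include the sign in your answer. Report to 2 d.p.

ΔQ = 1425 − 2375 = -950; ΔP = 84.1 − 80 = 4.1.
Midpoints: P̄ = 82.05, Q̄ = 1900.0.
ε = (ΔQ/ΔP)(P̄/Q̄) = (-950/4.1)(82.05/1900.0).

-10.01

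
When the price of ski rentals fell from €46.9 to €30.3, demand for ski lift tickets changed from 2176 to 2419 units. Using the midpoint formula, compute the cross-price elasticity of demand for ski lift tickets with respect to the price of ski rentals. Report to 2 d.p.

ΔQ_x = 2419 − 2176 = 243; ΔP_y = 30.3 − 46.9 = -16.6.
Midpoints: P̄_y = 38.60, Q̄_x = 2297.5.
ε_xy = (ΔQ_x/ΔP_y)(P̄_y/Q̄_x) = (243/-16.6)(38.60/2297.5).
ε_xy < 0, so the goods are complements.

-0.25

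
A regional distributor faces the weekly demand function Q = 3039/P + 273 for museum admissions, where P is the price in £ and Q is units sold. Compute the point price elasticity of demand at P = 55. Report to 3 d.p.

At P = 55, Q = 328.255.
dQ/dP = −3039/P² = -1.005.
ε = (dQ/dP)(P/Q) = (-1.005)(55/328.255).

-0.168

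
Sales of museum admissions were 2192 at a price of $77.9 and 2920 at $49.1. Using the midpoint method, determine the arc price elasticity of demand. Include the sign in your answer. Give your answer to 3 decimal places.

-0.628

ΔQ = 2920 − 2192 = 728; ΔP = 49.1 − 77.9 = -28.8.
Midpoints: P̄ = 63.50, Q̄ = 2556.0.
ε = (ΔQ/ΔP)(P̄/Q̄) = (728/-28.8)(63.50/2556.0).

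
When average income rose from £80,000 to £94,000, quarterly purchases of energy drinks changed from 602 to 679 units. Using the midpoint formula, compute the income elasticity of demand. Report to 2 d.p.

ΔQ = 77, ΔI = 14000. Midpoints: Ī = 87,000, Q̄ = 640.5.
ε_I = (ΔQ/ΔI)(Ī/Q̄) = (77/14000)(87000/640.5).
ε_I > 0, so the good is normal.

0.75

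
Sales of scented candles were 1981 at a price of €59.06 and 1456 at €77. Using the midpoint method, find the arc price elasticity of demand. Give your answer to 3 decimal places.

-1.158

ΔQ = 1456 − 1981 = -525; ΔP = 77 − 59.06 = 17.94.
Midpoints: P̄ = 68.03, Q̄ = 1718.5.
ε = (ΔQ/ΔP)(P̄/Q̄) = (-525/17.94)(68.03/1718.5).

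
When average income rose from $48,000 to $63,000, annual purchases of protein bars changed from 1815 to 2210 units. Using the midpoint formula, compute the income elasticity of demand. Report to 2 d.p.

ΔQ = 395, ΔI = 15000. Midpoints: Ī = 55,500, Q̄ = 2012.5.
ε_I = (ΔQ/ΔI)(Ī/Q̄) = (395/15000)(55500/2012.5).
ε_I > 0, so the good is normal.

0.73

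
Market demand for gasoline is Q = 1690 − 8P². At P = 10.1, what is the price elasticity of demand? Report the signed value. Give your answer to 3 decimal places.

At P = 10.1, Q = 873.920.
dQ/dP = −16P = -161.600.
ε = (dQ/dP)(P/Q) = (-161.600)(10.1/873.920).

-1.868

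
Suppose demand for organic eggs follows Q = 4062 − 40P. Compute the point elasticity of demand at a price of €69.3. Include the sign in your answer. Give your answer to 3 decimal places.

At P = 69.3, Q = 1290.
dQ/dP = −40.
ε = (dQ/dP)(P/Q) = (-40)(69.3/1290).
|ε| > 1, so demand is elastic at this price.

-2.149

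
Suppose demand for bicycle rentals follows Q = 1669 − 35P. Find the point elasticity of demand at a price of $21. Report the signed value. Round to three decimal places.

At P = 21, Q = 934.
dQ/dP = −35.
ε = (dQ/dP)(P/Q) = (-35)(21/934).

-0.787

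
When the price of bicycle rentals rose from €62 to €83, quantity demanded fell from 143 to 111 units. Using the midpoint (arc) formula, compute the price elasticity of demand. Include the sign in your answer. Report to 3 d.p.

-0.870

ΔQ = 111 − 143 = -32; ΔP = 83 − 62 = 21.
Midpoints: P̄ = 72.50, Q̄ = 127.0.
ε = (ΔQ/ΔP)(P̄/Q̄) = (-32/21)(72.50/127.0).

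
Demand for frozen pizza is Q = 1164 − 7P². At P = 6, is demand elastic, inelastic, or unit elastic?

inelastic

Q = 912, dQ/dP = -84.
ε = (dQ/dP)(P/Q) ≈ -0.553.
|ε| = 0.55 < 1.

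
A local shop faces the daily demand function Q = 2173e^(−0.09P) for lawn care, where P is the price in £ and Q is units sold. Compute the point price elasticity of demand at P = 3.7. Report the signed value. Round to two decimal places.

-0.33

At P = 3.7, Q = 1557.542.
dQ/dP = −0.09·2173e^(−0.09P) = −0.09Q = -140.179.
ε = (dQ/dP)(P/Q) = (-140.179)(3.7/1557.542).
|ε| < 1, so demand is inelastic at this price.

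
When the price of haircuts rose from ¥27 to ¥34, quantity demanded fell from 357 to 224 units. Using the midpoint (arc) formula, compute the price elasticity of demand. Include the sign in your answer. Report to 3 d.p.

-1.995

ΔQ = 224 − 357 = -133; ΔP = 34 − 27 = 7.
Midpoints: P̄ = 30.50, Q̄ = 290.5.
ε = (ΔQ/ΔP)(P̄/Q̄) = (-133/7)(30.50/290.5).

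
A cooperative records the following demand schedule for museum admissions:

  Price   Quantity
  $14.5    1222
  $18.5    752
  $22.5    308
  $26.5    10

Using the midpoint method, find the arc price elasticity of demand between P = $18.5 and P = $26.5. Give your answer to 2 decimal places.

At P = 18.5, Q = 752; at P = 26.5, Q = 10.
ΔQ = -742, ΔP = 8.0. Midpoints: P̄ = 22.50, Q̄ = 381.0.
ε = (ΔQ/ΔP)(P̄/Q̄) = (-742/8.0)(22.50/381.0).

-5.48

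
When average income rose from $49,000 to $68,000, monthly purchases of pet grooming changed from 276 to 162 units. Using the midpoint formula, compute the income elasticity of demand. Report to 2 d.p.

ΔQ = -114, ΔI = 19000. Midpoints: Ī = 58,500, Q̄ = 219.0.
ε_I = (ΔQ/ΔI)(Ī/Q̄) = (-114/19000)(58500/219.0).

-1.60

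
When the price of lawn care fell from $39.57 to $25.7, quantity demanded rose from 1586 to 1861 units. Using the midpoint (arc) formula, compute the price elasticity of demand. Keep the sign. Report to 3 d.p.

-0.375

ΔQ = 1861 − 1586 = 275; ΔP = 25.7 − 39.57 = -13.87.
Midpoints: P̄ = 32.63, Q̄ = 1723.5.
ε = (ΔQ/ΔP)(P̄/Q̄) = (275/-13.87)(32.63/1723.5).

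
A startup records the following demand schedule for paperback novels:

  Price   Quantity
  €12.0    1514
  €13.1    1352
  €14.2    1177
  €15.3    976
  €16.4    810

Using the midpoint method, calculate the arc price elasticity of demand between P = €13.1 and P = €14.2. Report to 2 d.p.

At P = 13.1, Q = 1352; at P = 14.2, Q = 1177.
ΔQ = -175, ΔP = 1.1. Midpoints: P̄ = 13.65, Q̄ = 1264.5.
ε = (ΔQ/ΔP)(P̄/Q̄) = (-175/1.1)(13.65/1264.5).

-1.72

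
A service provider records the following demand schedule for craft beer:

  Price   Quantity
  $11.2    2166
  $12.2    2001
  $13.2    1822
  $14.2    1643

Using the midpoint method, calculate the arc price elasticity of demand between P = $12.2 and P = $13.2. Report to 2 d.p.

At P = 12.2, Q = 2001; at P = 13.2, Q = 1822.
ΔQ = -179, ΔP = 1.0. Midpoints: P̄ = 12.70, Q̄ = 1911.5.
ε = (ΔQ/ΔP)(P̄/Q̄) = (-179/1.0)(12.70/1911.5).

-1.19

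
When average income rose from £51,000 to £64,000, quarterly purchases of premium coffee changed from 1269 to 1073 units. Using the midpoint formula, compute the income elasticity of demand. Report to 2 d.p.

ΔQ = -196, ΔI = 13000. Midpoints: Ī = 57,500, Q̄ = 1171.0.
ε_I = (ΔQ/ΔI)(Ī/Q̄) = (-196/13000)(57500/1171.0).

-0.74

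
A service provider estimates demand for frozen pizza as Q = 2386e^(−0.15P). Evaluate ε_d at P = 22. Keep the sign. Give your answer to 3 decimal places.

At P = 22, Q = 88.003.
dQ/dP = −0.15·2386e^(−0.15P) = −0.15Q = -13.200.
ε = (dQ/dP)(P/Q) = (-13.200)(22/88.003).
|ε| > 1, so demand is elastic at this price.

-3.300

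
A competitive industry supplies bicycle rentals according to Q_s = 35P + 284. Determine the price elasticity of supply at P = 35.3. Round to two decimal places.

0.81

At P = 35.3, Q_s = 1519.50.
dQ_s/dP = 35.
ε_s = (dQ_s/dP)(P/Q_s) = (35)(35.3/1519.50).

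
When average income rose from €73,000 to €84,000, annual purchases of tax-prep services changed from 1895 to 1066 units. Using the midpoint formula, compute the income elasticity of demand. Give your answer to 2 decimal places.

ΔQ = -829, ΔI = 11000. Midpoints: Ī = 78,500, Q̄ = 1480.5.
ε_I = (ΔQ/ΔI)(Ī/Q̄) = (-829/11000)(78500/1480.5).

-4.00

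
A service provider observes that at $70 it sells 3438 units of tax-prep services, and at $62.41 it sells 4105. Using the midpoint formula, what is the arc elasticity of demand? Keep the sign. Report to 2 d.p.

ΔQ = 4105 − 3438 = 667; ΔP = 62.41 − 70 = -7.59.
Midpoints: P̄ = 66.20, Q̄ = 3771.5.
ε = (ΔQ/ΔP)(P̄/Q̄) = (667/-7.59)(66.20/3771.5).

-1.54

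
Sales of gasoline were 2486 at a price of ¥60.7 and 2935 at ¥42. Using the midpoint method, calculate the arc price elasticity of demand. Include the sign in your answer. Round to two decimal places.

ΔQ = 2935 − 2486 = 449; ΔP = 42 − 60.7 = -18.7.
Midpoints: P̄ = 51.35, Q̄ = 2710.5.
ε = (ΔQ/ΔP)(P̄/Q̄) = (449/-18.7)(51.35/2710.5).

-0.45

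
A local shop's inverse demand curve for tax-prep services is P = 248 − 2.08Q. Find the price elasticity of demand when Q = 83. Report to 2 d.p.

At Q = 83, P = 248 − 2.08(83) = 75.36.
dP/dQ = −2.08, so dQ/dP = 1/(−2.08) = -0.481.
ε = (dQ/dP)(P/Q) = (-0.481)(75.36/83).

-0.44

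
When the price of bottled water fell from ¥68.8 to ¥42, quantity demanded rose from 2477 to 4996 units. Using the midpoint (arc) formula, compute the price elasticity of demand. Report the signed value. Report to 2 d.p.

ΔQ = 4996 − 2477 = 2519; ΔP = 42 − 68.8 = -26.8.
Midpoints: P̄ = 55.40, Q̄ = 3736.5.
ε = (ΔQ/ΔP)(P̄/Q̄) = (2519/-26.8)(55.40/3736.5).

-1.39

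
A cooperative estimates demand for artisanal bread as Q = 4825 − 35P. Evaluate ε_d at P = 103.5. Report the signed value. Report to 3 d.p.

At P = 103.5, Q = 1202.500.
dQ/dP = −35.
ε = (dQ/dP)(P/Q) = (-35)(103.5/1202.500).
|ε| > 1, so demand is elastic at this price.

-3.012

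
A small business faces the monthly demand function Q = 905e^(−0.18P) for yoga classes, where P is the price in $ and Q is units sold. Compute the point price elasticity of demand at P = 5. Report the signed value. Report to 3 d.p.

At P = 5, Q = 367.946.
dQ/dP = −0.18·905e^(−0.18P) = −0.18Q = -66.230.
ε = (dQ/dP)(P/Q) = (-66.230)(5/367.946).

-0.900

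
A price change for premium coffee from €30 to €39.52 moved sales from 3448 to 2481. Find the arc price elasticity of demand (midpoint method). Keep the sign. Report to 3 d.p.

ΔQ = 2481 − 3448 = -967; ΔP = 39.52 − 30 = 9.52.
Midpoints: P̄ = 34.76, Q̄ = 2964.5.
ε = (ΔQ/ΔP)(P̄/Q̄) = (-967/9.52)(34.76/2964.5).

-1.191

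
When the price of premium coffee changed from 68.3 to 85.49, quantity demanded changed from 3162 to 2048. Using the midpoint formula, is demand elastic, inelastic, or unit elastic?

Arc ε ≈ -1.913.
|ε| = 1.91 > 1.

elastic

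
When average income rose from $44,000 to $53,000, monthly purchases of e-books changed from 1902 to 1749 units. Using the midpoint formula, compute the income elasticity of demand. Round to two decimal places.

ΔQ = -153, ΔI = 9000. Midpoints: Ī = 48,500, Q̄ = 1825.5.
ε_I = (ΔQ/ΔI)(Ī/Q̄) = (-153/9000)(48500/1825.5).

-0.45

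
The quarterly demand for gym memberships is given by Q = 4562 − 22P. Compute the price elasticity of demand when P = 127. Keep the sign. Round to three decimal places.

At P = 127, Q = 1768.
dQ/dP = −22.
ε = (dQ/dP)(P/Q) = (-22)(127/1768).
|ε| > 1, so demand is elastic at this price.

-1.580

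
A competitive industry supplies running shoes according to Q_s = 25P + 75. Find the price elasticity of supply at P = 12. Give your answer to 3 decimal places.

At P = 12, Q_s = 375.
dQ_s/dP = 25.
ε_s = (dQ_s/dP)(P/Q_s) = (25)(12/375).

0.800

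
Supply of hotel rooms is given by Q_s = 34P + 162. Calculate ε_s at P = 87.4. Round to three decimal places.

0.948

At P = 87.4, Q_s = 3133.60.
dQ_s/dP = 34.
ε_s = (dQ_s/dP)(P/Q_s) = (34)(87.4/3133.60).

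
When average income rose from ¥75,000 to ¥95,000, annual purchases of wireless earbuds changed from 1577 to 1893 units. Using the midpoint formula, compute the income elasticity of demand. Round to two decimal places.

ΔQ = 316, ΔI = 20000. Midpoints: Ī = 85,000, Q̄ = 1735.0.
ε_I = (ΔQ/ΔI)(Ī/Q̄) = (316/20000)(85000/1735.0).
ε_I > 0, so the good is normal.

0.77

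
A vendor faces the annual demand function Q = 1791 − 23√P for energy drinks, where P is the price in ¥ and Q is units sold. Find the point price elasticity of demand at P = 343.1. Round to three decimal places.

At P = 343.1, Q = 1364.972.
dQ/dP = −23/(2√P) = -0.621.
ε = (dQ/dP)(P/Q) = (-0.621)(343.1/1364.972).

-0.156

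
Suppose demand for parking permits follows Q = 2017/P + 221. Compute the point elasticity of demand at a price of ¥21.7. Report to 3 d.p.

-0.296

At P = 21.7, Q = 313.949.
dQ/dP = −2017/P² = -4.283.
ε = (dQ/dP)(P/Q) = (-4.283)(21.7/313.949).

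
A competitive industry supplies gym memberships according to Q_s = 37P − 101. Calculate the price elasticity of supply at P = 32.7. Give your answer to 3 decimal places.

1.091

At P = 32.7, Q_s = 1108.90.
dQ_s/dP = 37.
ε_s = (dQ_s/dP)(P/Q_s) = (37)(32.7/1108.90).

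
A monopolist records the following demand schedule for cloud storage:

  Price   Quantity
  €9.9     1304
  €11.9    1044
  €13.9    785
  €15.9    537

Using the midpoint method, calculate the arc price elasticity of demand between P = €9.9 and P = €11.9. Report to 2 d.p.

At P = 9.9, Q = 1304; at P = 11.9, Q = 1044.
ΔQ = -260, ΔP = 2.0. Midpoints: P̄ = 10.90, Q̄ = 1174.0.
ε = (ΔQ/ΔP)(P̄/Q̄) = (-260/2.0)(10.90/1174.0).

-1.21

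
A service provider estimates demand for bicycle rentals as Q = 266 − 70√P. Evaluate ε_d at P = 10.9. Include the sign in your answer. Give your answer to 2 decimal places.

At P = 10.9, Q = 34.894.
dQ/dP = −70/(2√P) = -10.601.
ε = (dQ/dP)(P/Q) = (-10.601)(10.9/34.894).
|ε| > 1, so demand is elastic at this price.

-3.31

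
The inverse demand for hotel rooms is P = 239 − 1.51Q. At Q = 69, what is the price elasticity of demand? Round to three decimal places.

-1.294

At Q = 69, P = 239 − 1.51(69) = 134.81.
dP/dQ = −1.51, so dQ/dP = 1/(−1.51) = -0.662.
ε = (dQ/dP)(P/Q) = (-0.662)(134.81/69).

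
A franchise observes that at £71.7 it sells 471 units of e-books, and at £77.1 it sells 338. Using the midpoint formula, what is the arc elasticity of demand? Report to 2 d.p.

ΔQ = 338 − 471 = -133; ΔP = 77.1 − 71.7 = 5.4.
Midpoints: P̄ = 74.40, Q̄ = 404.5.
ε = (ΔQ/ΔP)(P̄/Q̄) = (-133/5.4)(74.40/404.5).

-4.53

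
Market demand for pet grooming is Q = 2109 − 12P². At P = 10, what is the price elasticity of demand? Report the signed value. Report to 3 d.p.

At P = 10, Q = 909.
dQ/dP = −24P = -240.
ε = (dQ/dP)(P/Q) = (-240)(10/909).
|ε| > 1, so demand is elastic at this price.

-2.640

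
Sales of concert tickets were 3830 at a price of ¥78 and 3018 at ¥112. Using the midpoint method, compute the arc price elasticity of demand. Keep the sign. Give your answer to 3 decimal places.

-0.663

ΔQ = 3018 − 3830 = -812; ΔP = 112 − 78 = 34.
Midpoints: P̄ = 95.00, Q̄ = 3424.0.
ε = (ΔQ/ΔP)(P̄/Q̄) = (-812/34)(95.00/3424.0).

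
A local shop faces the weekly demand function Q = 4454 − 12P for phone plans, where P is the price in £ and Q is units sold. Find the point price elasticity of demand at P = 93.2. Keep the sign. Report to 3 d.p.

-0.335

At P = 93.2, Q = 3335.600.
dQ/dP = −12.
ε = (dQ/dP)(P/Q) = (-12)(93.2/3335.600).
|ε| < 1, so demand is inelastic at this price.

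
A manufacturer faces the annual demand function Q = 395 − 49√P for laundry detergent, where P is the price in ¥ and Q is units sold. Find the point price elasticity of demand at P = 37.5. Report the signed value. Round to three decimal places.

At P = 37.5, Q = 94.938.
dQ/dP = −49/(2√P) = -4.001.
ε = (dQ/dP)(P/Q) = (-4.001)(37.5/94.938).

-1.580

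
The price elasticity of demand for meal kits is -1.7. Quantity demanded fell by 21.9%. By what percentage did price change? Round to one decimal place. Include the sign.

%ΔP ≈ %ΔQ / ε = (-21.9%)/(-1.7) = 12.88%.

12.9%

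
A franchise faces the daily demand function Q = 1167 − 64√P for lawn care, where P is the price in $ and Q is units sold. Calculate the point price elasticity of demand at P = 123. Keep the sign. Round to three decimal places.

-0.776

At P = 123, Q = 457.206.
dQ/dP = −64/(2√P) = -2.885.
ε = (dQ/dP)(P/Q) = (-2.885)(123/457.206).
|ε| < 1, so demand is inelastic at this price.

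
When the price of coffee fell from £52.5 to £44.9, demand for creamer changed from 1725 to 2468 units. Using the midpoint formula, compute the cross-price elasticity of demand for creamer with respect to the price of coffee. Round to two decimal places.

ΔQ_x = 2468 − 1725 = 743; ΔP_y = 44.9 − 52.5 = -7.6.
Midpoints: P̄_y = 48.70, Q̄_x = 2096.5.
ε_xy = (ΔQ_x/ΔP_y)(P̄_y/Q̄_x) = (743/-7.6)(48.70/2096.5).
ε_xy < 0, so the goods are complements.

-2.27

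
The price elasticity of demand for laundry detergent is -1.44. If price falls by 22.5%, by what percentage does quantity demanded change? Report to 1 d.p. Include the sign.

%ΔQ ≈ ε × %ΔP = (-1.44)(-22.5%) = 32.40%.

32.4%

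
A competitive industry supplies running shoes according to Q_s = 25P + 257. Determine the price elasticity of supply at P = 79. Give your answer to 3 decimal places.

At P = 79, Q_s = 2232.
dQ_s/dP = 25.
ε_s = (dQ_s/dP)(P/Q_s) = (25)(79/2232).

0.885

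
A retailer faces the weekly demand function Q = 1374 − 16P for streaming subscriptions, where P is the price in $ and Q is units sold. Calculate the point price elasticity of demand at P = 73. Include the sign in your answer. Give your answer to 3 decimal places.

-5.670

At P = 73, Q = 206.
dQ/dP = −16.
ε = (dQ/dP)(P/Q) = (-16)(73/206).
|ε| > 1, so demand is elastic at this price.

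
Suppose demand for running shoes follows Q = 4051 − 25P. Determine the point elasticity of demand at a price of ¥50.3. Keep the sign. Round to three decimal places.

At P = 50.3, Q = 2793.500.
dQ/dP = −25.
ε = (dQ/dP)(P/Q) = (-25)(50.3/2793.500).

-0.450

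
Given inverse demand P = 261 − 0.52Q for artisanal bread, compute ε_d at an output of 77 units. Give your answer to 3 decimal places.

-5.518

At Q = 77, P = 261 − 0.52(77) = 220.96.
dP/dQ = −0.52, so dQ/dP = 1/(−0.52) = -1.923.
ε = (dQ/dP)(P/Q) = (-1.923)(220.96/77).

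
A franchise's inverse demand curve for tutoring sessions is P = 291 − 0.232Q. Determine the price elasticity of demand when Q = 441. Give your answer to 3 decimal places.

At Q = 441, P = 291 − 0.232(441) = 188.69.
dP/dQ = −0.232, so dQ/dP = 1/(−0.232) = -4.310.
ε = (dQ/dP)(P/Q) = (-4.310)(188.69/441).

-1.844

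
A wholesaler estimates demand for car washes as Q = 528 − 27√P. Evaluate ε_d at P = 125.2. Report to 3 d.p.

At P = 125.2, Q = 225.889.
dQ/dP = −27/(2√P) = -1.207.
ε = (dQ/dP)(P/Q) = (-1.207)(125.2/225.889).

-0.669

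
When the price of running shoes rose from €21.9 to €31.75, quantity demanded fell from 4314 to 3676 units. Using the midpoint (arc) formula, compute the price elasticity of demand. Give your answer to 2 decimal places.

ΔQ = 3676 − 4314 = -638; ΔP = 31.75 − 21.9 = 9.85.
Midpoints: P̄ = 26.82, Q̄ = 3995.0.
ε = (ΔQ/ΔP)(P̄/Q̄) = (-638/9.85)(26.82/3995.0).

-0.43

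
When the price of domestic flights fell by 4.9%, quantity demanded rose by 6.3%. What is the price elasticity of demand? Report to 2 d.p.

-1.29

ε = %ΔQ / %ΔP = (6.3)/(-4.9) = -1.286.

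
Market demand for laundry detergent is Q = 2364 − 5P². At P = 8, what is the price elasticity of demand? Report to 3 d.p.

-0.313

At P = 8, Q = 2044.
dQ/dP = −10P = -80.
ε = (dQ/dP)(P/Q) = (-80)(8/2044).
|ε| < 1, so demand is inelastic at this price.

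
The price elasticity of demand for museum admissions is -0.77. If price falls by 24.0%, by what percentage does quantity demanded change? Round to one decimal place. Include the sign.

18.5%

%ΔQ ≈ ε × %ΔP = (-0.77)(-24.0%) = 18.48%.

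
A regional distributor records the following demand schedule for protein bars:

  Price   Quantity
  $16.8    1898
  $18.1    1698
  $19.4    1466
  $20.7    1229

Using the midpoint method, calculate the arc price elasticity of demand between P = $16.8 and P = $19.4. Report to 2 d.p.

-1.79

At P = 16.8, Q = 1898; at P = 19.4, Q = 1466.
ΔQ = -432, ΔP = 2.6. Midpoints: P̄ = 18.10, Q̄ = 1682.0.
ε = (ΔQ/ΔP)(P̄/Q̄) = (-432/2.6)(18.10/1682.0).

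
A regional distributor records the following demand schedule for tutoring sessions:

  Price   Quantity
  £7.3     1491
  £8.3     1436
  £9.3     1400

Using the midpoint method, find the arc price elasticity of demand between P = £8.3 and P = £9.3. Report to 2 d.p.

-0.22

At P = 8.3, Q = 1436; at P = 9.3, Q = 1400.
ΔQ = -36, ΔP = 1.0. Midpoints: P̄ = 8.80, Q̄ = 1418.0.
ε = (ΔQ/ΔP)(P̄/Q̄) = (-36/1.0)(8.80/1418.0).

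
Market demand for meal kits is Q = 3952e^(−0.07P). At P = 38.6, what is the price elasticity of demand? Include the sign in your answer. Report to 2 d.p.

At P = 38.6, Q = 265.066.
dQ/dP = −0.07·3952e^(−0.07P) = −0.07Q = -18.555.
ε = (dQ/dP)(P/Q) = (-18.555)(38.6/265.066).

-2.70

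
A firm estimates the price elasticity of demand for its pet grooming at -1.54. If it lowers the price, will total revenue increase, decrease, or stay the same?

increase

|ε| = 1.54 > 1, so demand is elastic. A price cut therefore raises total revenue.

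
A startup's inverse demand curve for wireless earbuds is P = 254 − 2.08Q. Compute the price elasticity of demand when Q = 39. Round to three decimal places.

-2.131

At Q = 39, P = 254 − 2.08(39) = 172.88.
dP/dQ = −2.08, so dQ/dP = 1/(−2.08) = -0.481.
ε = (dQ/dP)(P/Q) = (-0.481)(172.88/39).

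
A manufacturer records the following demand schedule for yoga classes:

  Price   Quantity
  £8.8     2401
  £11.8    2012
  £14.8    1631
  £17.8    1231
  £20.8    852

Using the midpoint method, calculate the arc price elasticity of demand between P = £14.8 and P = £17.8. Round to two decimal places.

-1.52

At P = 14.8, Q = 1631; at P = 17.8, Q = 1231.
ΔQ = -400, ΔP = 3.0. Midpoints: P̄ = 16.30, Q̄ = 1431.0.
ε = (ΔQ/ΔP)(P̄/Q̄) = (-400/3.0)(16.30/1431.0).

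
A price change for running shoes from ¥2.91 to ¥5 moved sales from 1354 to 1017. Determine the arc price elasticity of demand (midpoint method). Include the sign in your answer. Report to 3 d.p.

-0.538

ΔQ = 1017 − 1354 = -337; ΔP = 5 − 2.91 = 2.09.
Midpoints: P̄ = 3.96, Q̄ = 1185.5.
ε = (ΔQ/ΔP)(P̄/Q̄) = (-337/2.09)(3.96/1185.5).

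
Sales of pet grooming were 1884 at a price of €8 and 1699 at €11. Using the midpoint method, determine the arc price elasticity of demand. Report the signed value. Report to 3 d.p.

-0.327

ΔQ = 1699 − 1884 = -185; ΔP = 11 − 8 = 3.
Midpoints: P̄ = 9.50, Q̄ = 1791.5.
ε = (ΔQ/ΔP)(P̄/Q̄) = (-185/3)(9.50/1791.5).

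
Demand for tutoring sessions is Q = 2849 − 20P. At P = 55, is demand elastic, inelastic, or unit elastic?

inelastic

Q = 1749, dQ/dP = -20.
ε = (dQ/dP)(P/Q) ≈ -0.629.
|ε| = 0.63 < 1.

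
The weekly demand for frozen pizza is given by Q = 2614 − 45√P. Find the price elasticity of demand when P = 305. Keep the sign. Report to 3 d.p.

-0.215

At P = 305, Q = 1828.109.
dQ/dP = −45/(2√P) = -1.288.
ε = (dQ/dP)(P/Q) = (-1.288)(305/1828.109).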